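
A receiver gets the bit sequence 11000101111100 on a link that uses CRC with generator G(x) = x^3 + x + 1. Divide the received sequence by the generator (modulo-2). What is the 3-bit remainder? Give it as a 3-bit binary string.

Modulo-2 division of 11000101111100 by 1011:
  pos 0: 1100 XOR 1011 = 0111
  pos 1: 1110 XOR 1011 = 0101
  pos 2: 1011 XOR 1011 = 0000
  pos 7: 1111 XOR 1011 = 0100
  pos 8: 1001 XOR 1011 = 0010
  pos 10: 1000 XOR 1011 = 0011
Remainder = 011 (nonzero — an error is detected).

011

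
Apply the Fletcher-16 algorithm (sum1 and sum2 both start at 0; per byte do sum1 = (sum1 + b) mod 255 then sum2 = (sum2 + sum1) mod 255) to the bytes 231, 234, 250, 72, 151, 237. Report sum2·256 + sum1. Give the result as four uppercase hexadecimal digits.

Running sums (mod 255):
  after byte 0 (231): sum1=231, sum2=231
  after byte 1 (234): sum1=210, sum2=186
  after byte 2 (250): sum1=205, sum2=136
  after byte 3 (72): sum1=22, sum2=158
  after byte 4 (151): sum1=173, sum2=76
  after byte 5 (237): sum1=155, sum2=231
Checksum = sum2·256 + sum1 = 231·256 + 155 = 59291 = 0xE79B.

E79B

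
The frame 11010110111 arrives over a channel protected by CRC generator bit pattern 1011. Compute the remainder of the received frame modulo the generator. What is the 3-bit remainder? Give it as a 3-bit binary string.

000

Modulo-2 division of 11010110111 by 1011:
  pos 0: 1101 XOR 1011 = 0110
  pos 1: 1100 XOR 1011 = 0111
  pos 2: 1111 XOR 1011 = 0100
  pos 3: 1001 XOR 1011 = 0010
  pos 5: 1001 XOR 1011 = 0010
  pos 7: 1011 XOR 1011 = 0000
Remainder = 000 (zero — the frame passes the CRC check).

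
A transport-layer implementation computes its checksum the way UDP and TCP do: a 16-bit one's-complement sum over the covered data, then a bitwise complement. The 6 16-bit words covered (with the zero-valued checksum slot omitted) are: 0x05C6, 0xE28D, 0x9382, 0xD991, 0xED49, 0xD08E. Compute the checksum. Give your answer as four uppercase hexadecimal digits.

One's-complement addition (fold any carry out of bit 15 back into bit 0):
  0x05C6 + 0xE28D = 0x0E853
  0xE853 + 0x9382 = 0x17BD5 → wrap carry → 0x7BD6
  0x7BD6 + 0xD991 = 0x15567 → wrap carry → 0x5568
  0x5568 + 0xED49 = 0x142B1 → wrap carry → 0x42B2
  0x42B2 + 0xD08E = 0x11340 → wrap carry → 0x1341
One's-complement sum = 0x1341.
Checksum = ~0x1341 & 0xFFFF = 0xECBE.

ECBE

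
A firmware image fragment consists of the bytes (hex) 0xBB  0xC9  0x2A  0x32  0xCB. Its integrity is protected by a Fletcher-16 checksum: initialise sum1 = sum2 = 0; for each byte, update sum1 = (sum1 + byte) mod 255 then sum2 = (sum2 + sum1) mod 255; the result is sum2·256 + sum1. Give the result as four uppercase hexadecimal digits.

80AD

Running sums (mod 255):
  after byte 0 (0xBB): sum1=187, sum2=187
  after byte 1 (0xC9): sum1=133, sum2=65
  after byte 2 (0x2A): sum1=175, sum2=240
  after byte 3 (0x32): sum1=225, sum2=210
  after byte 4 (0xCB): sum1=173, sum2=128
Checksum = sum2·256 + sum1 = 128·256 + 173 = 32941 = 0x80AD.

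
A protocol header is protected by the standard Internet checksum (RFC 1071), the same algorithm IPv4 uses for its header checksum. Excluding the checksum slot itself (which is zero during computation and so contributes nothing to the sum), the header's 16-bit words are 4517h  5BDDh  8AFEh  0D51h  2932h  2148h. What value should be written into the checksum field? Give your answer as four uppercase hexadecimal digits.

One's-complement addition (fold any carry out of bit 15 back into bit 0):
  0x4517 + 0x5BDD = 0x0A0F4
  0xA0F4 + 0x8AFE = 0x12BF2 → wrap carry → 0x2BF3
  0x2BF3 + 0x0D51 = 0x03944
  0x3944 + 0x2932 = 0x06276
  0x6276 + 0x2148 = 0x083BE
One's-complement sum = 0x83BE.
Checksum = ~0x83BE & 0xFFFF = 0x7C41.

7C41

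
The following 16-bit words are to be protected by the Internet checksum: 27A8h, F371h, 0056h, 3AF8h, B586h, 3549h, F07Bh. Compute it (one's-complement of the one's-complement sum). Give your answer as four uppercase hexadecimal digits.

One's-complement addition (fold any carry out of bit 15 back into bit 0):
  0x27A8 + 0xF371 = 0x11B19 → wrap carry → 0x1B1A
  0x1B1A + 0x0056 = 0x01B70
  0x1B70 + 0x3AF8 = 0x05668
  0x5668 + 0xB586 = 0x10BEE → wrap carry → 0x0BEF
  0x0BEF + 0x3549 = 0x04138
  0x4138 + 0xF07B = 0x131B3 → wrap carry → 0x31B4
One's-complement sum = 0x31B4.
Checksum = ~0x31B4 & 0xFFFF = 0xCE4B.

CE4B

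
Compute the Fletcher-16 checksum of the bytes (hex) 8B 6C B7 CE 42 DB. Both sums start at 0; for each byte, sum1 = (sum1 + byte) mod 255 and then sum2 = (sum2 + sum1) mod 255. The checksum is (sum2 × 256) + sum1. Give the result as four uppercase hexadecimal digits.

0F9C

Running sums (mod 255):
  after byte 0 (8B): sum1=139, sum2=139
  after byte 1 (6C): sum1=247, sum2=131
  after byte 2 (B7): sum1=175, sum2=51
  after byte 3 (CE): sum1=126, sum2=177
  after byte 4 (42): sum1=192, sum2=114
  after byte 5 (DB): sum1=156, sum2=15
Checksum = sum2·256 + sum1 = 15·256 + 156 = 3996 = 0x0F9C.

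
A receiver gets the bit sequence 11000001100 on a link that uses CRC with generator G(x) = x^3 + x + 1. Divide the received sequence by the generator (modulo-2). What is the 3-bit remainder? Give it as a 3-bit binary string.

Modulo-2 division of 11000001100 by 1011:
  pos 0: 1100 XOR 1011 = 0111
  pos 1: 1110 XOR 1011 = 0101
  pos 2: 1010 XOR 1011 = 0001
  pos 5: 1011 XOR 1011 = 0000
Remainder = 000 (zero — the frame passes the CRC check).

000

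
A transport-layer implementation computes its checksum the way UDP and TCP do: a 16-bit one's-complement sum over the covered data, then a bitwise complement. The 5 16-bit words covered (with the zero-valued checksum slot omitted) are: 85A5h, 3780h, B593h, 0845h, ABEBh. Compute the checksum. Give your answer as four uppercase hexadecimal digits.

D915

One's-complement addition (fold any carry out of bit 15 back into bit 0):
  0x85A5 + 0x3780 = 0x0BD25
  0xBD25 + 0xB593 = 0x172B8 → wrap carry → 0x72B9
  0x72B9 + 0x0845 = 0x07AFE
  0x7AFE + 0xABEB = 0x126E9 → wrap carry → 0x26EA
One's-complement sum = 0x26EA.
Checksum = ~0x26EA & 0xFFFF = 0xD915.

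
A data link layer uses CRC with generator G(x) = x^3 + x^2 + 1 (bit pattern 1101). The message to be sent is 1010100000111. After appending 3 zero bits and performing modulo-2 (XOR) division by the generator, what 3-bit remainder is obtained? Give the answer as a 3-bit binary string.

010

Append 3 zeros: 1010100000111000. Divide by 1101 (XOR where the leading bit is 1):
  pos 0: 1010 XOR 1101 = 0111
  pos 1: 1111 XOR 1101 = 0010
  pos 3: 1000 XOR 1101 = 0101
  pos 4: 1010 XOR 1101 = 0111
  pos 5: 1110 XOR 1101 = 0011
  pos 7: 1101 XOR 1101 = 0000
  pos 11: 1100 XOR 1101 = 0001
Remainder (last 3 bits) = 010. This is the CRC / FCS.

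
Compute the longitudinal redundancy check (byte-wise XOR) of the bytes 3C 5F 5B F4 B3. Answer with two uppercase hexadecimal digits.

7F

XOR the bytes together:
  start with 0x3C
  0x3C ⊕ 0x5F = 0x63
  0x63 ⊕ 0x5B = 0x38
  0x38 ⊕ 0xF4 = 0xCC
  0xCC ⊕ 0xB3 = 0x7F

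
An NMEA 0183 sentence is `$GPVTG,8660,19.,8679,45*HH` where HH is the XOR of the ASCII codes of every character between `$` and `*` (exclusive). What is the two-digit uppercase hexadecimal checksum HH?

XOR the ASCII codes of the payload characters:
  'G' = 0x47 → acc = 0x47
  'P' = 0x50 → acc = 0x17
  'V' = 0x56 → acc = 0x41
  'T' = 0x54 → acc = 0x15
  'G' = 0x47 → acc = 0x52
  ',' = 0x2C → acc = 0x7E
  '8' = 0x38 → acc = 0x46
  '6' = 0x36 → acc = 0x70
  '6' = 0x36 → acc = 0x46
  '0' = 0x30 → acc = 0x76
  ',' = 0x2C → acc = 0x5A
  '1' = 0x31 → acc = 0x6B
  '9' = 0x39 → acc = 0x52
  '.' = 0x2E → acc = 0x7C
  ',' = 0x2C → acc = 0x50
  '8' = 0x38 → acc = 0x68
  '6' = 0x36 → acc = 0x5E
  '7' = 0x37 → acc = 0x69
  '9' = 0x39 → acc = 0x50
  ',' = 0x2C → acc = 0x7C
  '4' = 0x34 → acc = 0x48
  '5' = 0x35 → acc = 0x7D
Checksum = 0x7D.

7D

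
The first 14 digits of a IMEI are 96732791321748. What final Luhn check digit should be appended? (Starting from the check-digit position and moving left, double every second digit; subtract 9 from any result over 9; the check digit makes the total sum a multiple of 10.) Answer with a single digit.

3

Partial digits right→left: 8 4 7 1 2 3 1 9 7 2 3 7 6 9
Double every second digit counting from the check-digit position (so the 1st, 3rd, 5th, ... of the partial from the right).
  doubled (with −9 where >9): 7 5 4 2 5 6 3 → sum 32
  kept as-is: 4 1 3 9 2 7 9 → sum 35
Total = 32 + 35 = 67.
Check digit = (10 − (67 mod 10)) mod 10 = 3.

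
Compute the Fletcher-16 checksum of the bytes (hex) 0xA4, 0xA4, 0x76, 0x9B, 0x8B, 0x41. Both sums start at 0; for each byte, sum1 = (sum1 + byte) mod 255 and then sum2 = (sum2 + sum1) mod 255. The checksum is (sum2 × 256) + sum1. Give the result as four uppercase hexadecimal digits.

Running sums (mod 255):
  after byte 0 (0xA4): sum1=164, sum2=164
  after byte 1 (0xA4): sum1=73, sum2=237
  after byte 2 (0x76): sum1=191, sum2=173
  after byte 3 (0x9B): sum1=91, sum2=9
  after byte 4 (0x8B): sum1=230, sum2=239
  after byte 5 (0x41): sum1=40, sum2=24
Checksum = sum2·256 + sum1 = 24·256 + 40 = 6184 = 0x1828.

1828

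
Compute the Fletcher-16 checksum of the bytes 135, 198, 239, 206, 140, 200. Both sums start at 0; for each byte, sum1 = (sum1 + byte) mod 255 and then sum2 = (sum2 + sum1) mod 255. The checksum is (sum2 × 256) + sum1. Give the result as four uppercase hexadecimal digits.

1D62

Running sums (mod 255):
  after byte 0 (135): sum1=135, sum2=135
  after byte 1 (198): sum1=78, sum2=213
  after byte 2 (239): sum1=62, sum2=20
  after byte 3 (206): sum1=13, sum2=33
  after byte 4 (140): sum1=153, sum2=186
  after byte 5 (200): sum1=98, sum2=29
Checksum = sum2·256 + sum1 = 29·256 + 98 = 7522 = 0x1D62.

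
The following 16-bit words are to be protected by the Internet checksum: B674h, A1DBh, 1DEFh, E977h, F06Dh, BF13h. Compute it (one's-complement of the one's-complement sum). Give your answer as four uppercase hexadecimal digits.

One's-complement addition (fold any carry out of bit 15 back into bit 0):
  0xB674 + 0xA1DB = 0x1584F → wrap carry → 0x5850
  0x5850 + 0x1DEF = 0x0763F
  0x763F + 0xE977 = 0x15FB6 → wrap carry → 0x5FB7
  0x5FB7 + 0xF06D = 0x15024 → wrap carry → 0x5025
  0x5025 + 0xBF13 = 0x10F38 → wrap carry → 0x0F39
One's-complement sum = 0x0F39.
Checksum = ~0x0F39 & 0xFFFF = 0xF0C6.

F0C6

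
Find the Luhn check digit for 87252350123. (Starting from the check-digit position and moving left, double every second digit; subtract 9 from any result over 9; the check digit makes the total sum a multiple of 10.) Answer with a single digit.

9

Partial digits right→left: 3 2 1 0 5 3 2 5 2 7 8
Double every second digit counting from the check-digit position (so the 1st, 3rd, 5th, ... of the partial from the right).
  doubled (with −9 where >9): 6 2 1 4 4 7 → sum 24
  kept as-is: 2 0 3 5 7 → sum 17
Total = 24 + 17 = 41.
Check digit = (10 − (41 mod 10)) mod 10 = 9.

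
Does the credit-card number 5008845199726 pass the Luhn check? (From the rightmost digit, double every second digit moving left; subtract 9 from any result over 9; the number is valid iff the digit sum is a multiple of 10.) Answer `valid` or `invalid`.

From the right, keep odd positions and double even positions (subtract 9 from any doubled value over 9):
  doubled (positions 2,4,...): 4 9 2 8 7 0 → sum 30
  kept (positions 1,3,...): 6 7 9 5 8 0 5 → sum 40
Total = 70.
70 mod 10 = 0, so the number is valid.

valid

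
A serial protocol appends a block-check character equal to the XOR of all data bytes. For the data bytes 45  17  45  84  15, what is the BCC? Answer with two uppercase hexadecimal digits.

XOR the bytes together:
  start with 0x45
  0x45 ⊕ 0x17 = 0x52
  0x52 ⊕ 0x45 = 0x17
  0x17 ⊕ 0x84 = 0x93
  0x93 ⊕ 0x15 = 0x86

86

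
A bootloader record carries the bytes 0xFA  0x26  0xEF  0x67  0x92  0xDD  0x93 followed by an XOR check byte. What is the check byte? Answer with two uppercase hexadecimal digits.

88

XOR the bytes together:
  start with 0xFA
  0xFA ⊕ 0x26 = 0xDC
  0xDC ⊕ 0xEF = 0x33
  0x33 ⊕ 0x67 = 0x54
  0x54 ⊕ 0x92 = 0xC6
  0xC6 ⊕ 0xDD = 0x1B
  0x1B ⊕ 0x93 = 0x88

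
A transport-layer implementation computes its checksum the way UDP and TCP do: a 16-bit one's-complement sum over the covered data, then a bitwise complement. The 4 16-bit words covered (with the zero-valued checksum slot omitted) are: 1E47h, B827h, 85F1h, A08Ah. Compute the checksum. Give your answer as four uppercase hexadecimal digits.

One's-complement addition (fold any carry out of bit 15 back into bit 0):
  0x1E47 + 0xB827 = 0x0D66E
  0xD66E + 0x85F1 = 0x15C5F → wrap carry → 0x5C60
  0x5C60 + 0xA08A = 0x0FCEA
One's-complement sum = 0xFCEA.
Checksum = ~0xFCEA & 0xFFFF = 0x0315.

0315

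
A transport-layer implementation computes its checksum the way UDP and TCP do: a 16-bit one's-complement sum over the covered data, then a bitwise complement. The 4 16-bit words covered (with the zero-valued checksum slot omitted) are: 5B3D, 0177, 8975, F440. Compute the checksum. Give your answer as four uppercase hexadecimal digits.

2595

One's-complement addition (fold any carry out of bit 15 back into bit 0):
  0x5B3D + 0x0177 = 0x05CB4
  0x5CB4 + 0x8975 = 0x0E629
  0xE629 + 0xF440 = 0x1DA69 → wrap carry → 0xDA6A
One's-complement sum = 0xDA6A.
Checksum = ~0xDA6A & 0xFFFF = 0x2595.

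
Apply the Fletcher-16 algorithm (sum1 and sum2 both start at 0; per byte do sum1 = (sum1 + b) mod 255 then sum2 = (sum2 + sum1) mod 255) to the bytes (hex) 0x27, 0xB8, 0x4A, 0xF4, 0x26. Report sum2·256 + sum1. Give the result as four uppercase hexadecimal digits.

Running sums (mod 255):
  after byte 0 (0x27): sum1=39, sum2=39
  after byte 1 (0xB8): sum1=223, sum2=7
  after byte 2 (0x4A): sum1=42, sum2=49
  after byte 3 (0xF4): sum1=31, sum2=80
  after byte 4 (0x26): sum1=69, sum2=149
Checksum = sum2·256 + sum1 = 149·256 + 69 = 38213 = 0x9545.

9545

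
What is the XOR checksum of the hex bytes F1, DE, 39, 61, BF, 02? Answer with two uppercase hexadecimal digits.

XOR the bytes together:
  start with 0xF1
  0xF1 ⊕ 0xDE = 0x2F
  0x2F ⊕ 0x39 = 0x16
  0x16 ⊕ 0x61 = 0x77
  0x77 ⊕ 0xBF = 0xC8
  0xC8 ⊕ 0x02 = 0xCA

CA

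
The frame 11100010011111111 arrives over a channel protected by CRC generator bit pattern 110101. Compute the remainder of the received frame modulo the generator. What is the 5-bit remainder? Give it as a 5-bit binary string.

00000

Modulo-2 division of 11100010011111111 by 110101:
  pos 0: 111000 XOR 110101 = 001101
  pos 2: 110110 XOR 110101 = 000011
  pos 6: 110111 XOR 110101 = 000010
  pos 10: 101111 XOR 110101 = 011010
  pos 11: 110101 XOR 110101 = 000000
Remainder = 00000 (zero — the frame passes the CRC check).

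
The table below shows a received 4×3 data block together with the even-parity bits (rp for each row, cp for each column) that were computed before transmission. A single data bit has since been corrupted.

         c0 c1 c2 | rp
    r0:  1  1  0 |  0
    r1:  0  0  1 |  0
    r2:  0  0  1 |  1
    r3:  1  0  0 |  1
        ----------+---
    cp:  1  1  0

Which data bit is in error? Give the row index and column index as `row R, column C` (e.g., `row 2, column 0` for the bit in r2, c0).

row 1, column 0

Recompute each row's even parity and compare to rp:
  r0: data parity 0, sent rp 0 → ok
  r1: data parity 1, sent rp 0 → mismatch
  r2: data parity 1, sent rp 1 → ok
  r3: data parity 1, sent rp 1 → ok
Recompute each column's even parity and compare to cp:
  c0: data parity 0, sent cp 1 → mismatch
  c1: data parity 1, sent cp 1 → ok
  c2: data parity 0, sent cp 0 → ok
Exactly one row (r1) and one column (c0) fail → the flipped bit is at their intersection.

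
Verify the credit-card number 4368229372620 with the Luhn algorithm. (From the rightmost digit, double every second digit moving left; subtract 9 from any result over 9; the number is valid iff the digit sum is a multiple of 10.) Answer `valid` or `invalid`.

From the right, keep odd positions and double even positions (subtract 9 from any doubled value over 9):
  doubled (positions 2,4,...): 4 4 6 4 7 6 → sum 31
  kept (positions 1,3,...): 0 6 7 9 2 6 4 → sum 34
Total = 65.
65 mod 10 = 5, so the number is invalid.

invalid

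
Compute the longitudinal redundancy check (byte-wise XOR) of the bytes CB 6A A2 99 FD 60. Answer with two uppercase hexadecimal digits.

XOR the bytes together:
  start with 0xCB
  0xCB ⊕ 0x6A = 0xA1
  0xA1 ⊕ 0xA2 = 0x03
  0x03 ⊕ 0x99 = 0x9A
  0x9A ⊕ 0xFD = 0x67
  0x67 ⊕ 0x60 = 0x07

07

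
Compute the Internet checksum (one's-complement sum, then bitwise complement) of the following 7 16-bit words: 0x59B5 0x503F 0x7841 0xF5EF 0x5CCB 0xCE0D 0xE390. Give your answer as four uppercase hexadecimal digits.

D96F

One's-complement addition (fold any carry out of bit 15 back into bit 0):
  0x59B5 + 0x503F = 0x0A9F4
  0xA9F4 + 0x7841 = 0x12235 → wrap carry → 0x2236
  0x2236 + 0xF5EF = 0x11825 → wrap carry → 0x1826
  0x1826 + 0x5CCB = 0x074F1
  0x74F1 + 0xCE0D = 0x142FE → wrap carry → 0x42FF
  0x42FF + 0xE390 = 0x1268F → wrap carry → 0x2690
One's-complement sum = 0x2690.
Checksum = ~0x2690 & 0xFFFF = 0xD96F.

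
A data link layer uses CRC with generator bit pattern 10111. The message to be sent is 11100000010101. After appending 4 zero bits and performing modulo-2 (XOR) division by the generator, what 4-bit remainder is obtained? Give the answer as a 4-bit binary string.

0000

Append 4 zeros: 111000000101010000. Divide by 10111 (XOR where the leading bit is 1):
  pos 0: 11100 XOR 10111 = 01011
  pos 1: 10110 XOR 10111 = 00001
  pos 5: 10001 XOR 10111 = 00110
  pos 7: 11001 XOR 10111 = 01110
  pos 8: 11100 XOR 10111 = 01011
  pos 9: 10111 XOR 10111 = 00000
Remainder (last 4 bits) = 0000. This is the CRC / FCS.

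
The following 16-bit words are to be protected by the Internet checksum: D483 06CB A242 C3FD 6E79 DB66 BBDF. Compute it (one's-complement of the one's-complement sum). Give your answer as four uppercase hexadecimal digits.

One's-complement addition (fold any carry out of bit 15 back into bit 0):
  0xD483 + 0x06CB = 0x0DB4E
  0xDB4E + 0xA242 = 0x17D90 → wrap carry → 0x7D91
  0x7D91 + 0xC3FD = 0x1418E → wrap carry → 0x418F
  0x418F + 0x6E79 = 0x0B008
  0xB008 + 0xDB66 = 0x18B6E → wrap carry → 0x8B6F
  0x8B6F + 0xBBDF = 0x1474E → wrap carry → 0x474F
One's-complement sum = 0x474F.
Checksum = ~0x474F & 0xFFFF = 0xB8B0.

B8B0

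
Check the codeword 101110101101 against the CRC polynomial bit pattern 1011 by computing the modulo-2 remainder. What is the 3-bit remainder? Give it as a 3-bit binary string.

Modulo-2 division of 101110101101 by 1011:
  pos 0: 1011 XOR 1011 = 0000
  pos 4: 1010 XOR 1011 = 0001
  pos 7: 1110 XOR 1011 = 0101
  pos 8: 1011 XOR 1011 = 0000
Remainder = 000 (zero — the frame passes the CRC check).

000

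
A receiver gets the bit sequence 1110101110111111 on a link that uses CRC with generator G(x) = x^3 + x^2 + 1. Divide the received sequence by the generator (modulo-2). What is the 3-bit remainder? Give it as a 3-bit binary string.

011

Modulo-2 division of 1110101110111111 by 1101:
  pos 0: 1110 XOR 1101 = 0011
  pos 2: 1110 XOR 1101 = 0011
  pos 4: 1111 XOR 1101 = 0010
  pos 6: 1010 XOR 1101 = 0111
  pos 7: 1111 XOR 1101 = 0010
  pos 9: 1011 XOR 1101 = 0110
  pos 10: 1101 XOR 1101 = 0000
Remainder = 011 (nonzero — an error is detected).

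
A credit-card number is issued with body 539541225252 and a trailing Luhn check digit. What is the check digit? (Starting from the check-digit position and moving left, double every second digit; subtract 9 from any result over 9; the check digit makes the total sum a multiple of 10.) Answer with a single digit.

Partial digits right→left: 2 5 2 5 2 2 1 4 5 9 3 5
Double every second digit counting from the check-digit position (so the 1st, 3rd, 5th, ... of the partial from the right).
  doubled (with −9 where >9): 4 4 4 2 1 6 → sum 21
  kept as-is: 5 5 2 4 9 5 → sum 30
Total = 21 + 30 = 51.
Check digit = (10 − (51 mod 10)) mod 10 = 9.

9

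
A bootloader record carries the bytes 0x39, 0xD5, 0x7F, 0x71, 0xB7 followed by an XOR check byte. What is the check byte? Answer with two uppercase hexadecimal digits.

55

XOR the bytes together:
  start with 0x39
  0x39 ⊕ 0xD5 = 0xEC
  0xEC ⊕ 0x7F = 0x93
  0x93 ⊕ 0x71 = 0xE2
  0xE2 ⊕ 0xB7 = 0x55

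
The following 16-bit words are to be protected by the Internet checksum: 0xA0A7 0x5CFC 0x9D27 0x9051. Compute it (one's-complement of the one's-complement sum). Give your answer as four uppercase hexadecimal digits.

D4E2

One's-complement addition (fold any carry out of bit 15 back into bit 0):
  0xA0A7 + 0x5CFC = 0x0FDA3
  0xFDA3 + 0x9D27 = 0x19ACA → wrap carry → 0x9ACB
  0x9ACB + 0x9051 = 0x12B1C → wrap carry → 0x2B1D
One's-complement sum = 0x2B1D.
Checksum = ~0x2B1D & 0xFFFF = 0xD4E2.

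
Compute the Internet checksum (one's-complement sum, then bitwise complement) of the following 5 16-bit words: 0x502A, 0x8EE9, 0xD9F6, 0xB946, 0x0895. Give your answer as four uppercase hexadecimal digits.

One's-complement addition (fold any carry out of bit 15 back into bit 0):
  0x502A + 0x8EE9 = 0x0DF13
  0xDF13 + 0xD9F6 = 0x1B909 → wrap carry → 0xB90A
  0xB90A + 0xB946 = 0x17250 → wrap carry → 0x7251
  0x7251 + 0x0895 = 0x07AE6
One's-complement sum = 0x7AE6.
Checksum = ~0x7AE6 & 0xFFFF = 0x8519.

8519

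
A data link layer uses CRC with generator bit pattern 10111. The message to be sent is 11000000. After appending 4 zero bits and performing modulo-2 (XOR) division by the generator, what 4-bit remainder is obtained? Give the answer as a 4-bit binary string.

Append 4 zeros: 110000000000. Divide by 10111 (XOR where the leading bit is 1):
  pos 0: 11000 XOR 10111 = 01111
  pos 1: 11110 XOR 10111 = 01001
  pos 2: 10010 XOR 10111 = 00101
  pos 4: 10100 XOR 10111 = 00011
  pos 7: 11000 XOR 10111 = 01111
Remainder (last 4 bits) = 1111. This is the CRC / FCS.

1111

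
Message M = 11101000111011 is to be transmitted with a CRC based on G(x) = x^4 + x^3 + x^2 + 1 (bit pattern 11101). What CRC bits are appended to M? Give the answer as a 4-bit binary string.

Append 4 zeros: 111010001110110000. Divide by 11101 (XOR where the leading bit is 1):
  pos 0: 11101 XOR 11101 = 00000
  pos 8: 11101 XOR 11101 = 00000
  pos 13: 10000 XOR 11101 = 01101
Remainder (last 4 bits) = 1101. This is the CRC / FCS.

1101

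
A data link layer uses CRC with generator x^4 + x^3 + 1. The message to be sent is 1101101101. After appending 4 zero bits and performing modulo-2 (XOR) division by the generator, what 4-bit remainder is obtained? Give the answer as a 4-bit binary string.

1011

Append 4 zeros: 11011011010000. Divide by 11001 (XOR where the leading bit is 1):
  pos 0: 11011 XOR 11001 = 00010
  pos 3: 10011 XOR 11001 = 01010
  pos 4: 10100 XOR 11001 = 01101
  pos 5: 11011 XOR 11001 = 00010
  pos 8: 10000 XOR 11001 = 01001
  pos 9: 10010 XOR 11001 = 01011
Remainder (last 4 bits) = 1011. This is the CRC / FCS.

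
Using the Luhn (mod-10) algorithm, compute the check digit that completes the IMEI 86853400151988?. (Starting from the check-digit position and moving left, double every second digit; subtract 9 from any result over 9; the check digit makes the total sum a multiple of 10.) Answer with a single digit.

2

Partial digits right→left: 8 8 9 1 5 1 0 0 4 3 5 8 6 8
Double every second digit counting from the check-digit position (so the 1st, 3rd, 5th, ... of the partial from the right).
  doubled (with −9 where >9): 7 9 1 0 8 1 3 → sum 29
  kept as-is: 8 1 1 0 3 8 8 → sum 29
Total = 29 + 29 = 58.
Check digit = (10 − (58 mod 10)) mod 10 = 2.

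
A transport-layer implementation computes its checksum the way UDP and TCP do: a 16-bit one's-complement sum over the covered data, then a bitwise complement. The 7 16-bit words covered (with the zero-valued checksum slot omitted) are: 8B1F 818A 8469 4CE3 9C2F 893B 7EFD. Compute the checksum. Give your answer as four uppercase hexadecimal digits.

7DA0

One's-complement addition (fold any carry out of bit 15 back into bit 0):
  0x8B1F + 0x818A = 0x10CA9 → wrap carry → 0x0CAA
  0x0CAA + 0x8469 = 0x09113
  0x9113 + 0x4CE3 = 0x0DDF6
  0xDDF6 + 0x9C2F = 0x17A25 → wrap carry → 0x7A26
  0x7A26 + 0x893B = 0x10361 → wrap carry → 0x0362
  0x0362 + 0x7EFD = 0x0825F
One's-complement sum = 0x825F.
Checksum = ~0x825F & 0xFFFF = 0x7DA0.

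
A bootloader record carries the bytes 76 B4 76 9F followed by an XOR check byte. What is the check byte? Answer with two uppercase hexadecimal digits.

2B

XOR the bytes together:
  start with 0x76
  0x76 ⊕ 0xB4 = 0xC2
  0xC2 ⊕ 0x76 = 0xB4
  0xB4 ⊕ 0x9F = 0x2B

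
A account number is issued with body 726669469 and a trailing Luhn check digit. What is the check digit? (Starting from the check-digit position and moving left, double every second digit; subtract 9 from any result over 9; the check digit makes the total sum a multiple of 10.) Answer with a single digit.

Partial digits right→left: 9 6 4 9 6 6 6 2 7
Double every second digit counting from the check-digit position (so the 1st, 3rd, 5th, ... of the partial from the right).
  doubled (with −9 where >9): 9 8 3 3 5 → sum 28
  kept as-is: 6 9 6 2 → sum 23
Total = 28 + 23 = 51.
Check digit = (10 − (51 mod 10)) mod 10 = 9.

9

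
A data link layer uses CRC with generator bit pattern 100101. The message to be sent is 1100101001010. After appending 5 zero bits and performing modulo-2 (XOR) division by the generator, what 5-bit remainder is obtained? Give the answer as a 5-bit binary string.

Append 5 zeros: 110010100101000000. Divide by 100101 (XOR where the leading bit is 1):
  pos 0: 110010 XOR 100101 = 010111
  pos 1: 101111 XOR 100101 = 001010
  pos 3: 101000 XOR 100101 = 001101
  pos 5: 110110 XOR 100101 = 010011
  pos 6: 100111 XOR 100101 = 000010
  pos 10: 100000 XOR 100101 = 000101
Remainder (last 5 bits) = 10100. This is the CRC / FCS.

10100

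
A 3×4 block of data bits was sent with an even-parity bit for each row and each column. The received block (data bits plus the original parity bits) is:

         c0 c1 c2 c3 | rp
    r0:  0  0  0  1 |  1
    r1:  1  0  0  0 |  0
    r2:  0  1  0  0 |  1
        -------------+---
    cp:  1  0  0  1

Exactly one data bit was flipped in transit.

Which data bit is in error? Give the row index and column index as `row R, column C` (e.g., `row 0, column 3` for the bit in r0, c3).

Recompute each row's even parity and compare to rp:
  r0: data parity 1, sent rp 1 → ok
  r1: data parity 1, sent rp 0 → mismatch
  r2: data parity 1, sent rp 1 → ok
Recompute each column's even parity and compare to cp:
  c0: data parity 1, sent cp 1 → ok
  c1: data parity 1, sent cp 0 → mismatch
  c2: data parity 0, sent cp 0 → ok
  c3: data parity 1, sent cp 1 → ok
Exactly one row (r1) and one column (c1) fail → the flipped bit is at their intersection.

row 1, column 1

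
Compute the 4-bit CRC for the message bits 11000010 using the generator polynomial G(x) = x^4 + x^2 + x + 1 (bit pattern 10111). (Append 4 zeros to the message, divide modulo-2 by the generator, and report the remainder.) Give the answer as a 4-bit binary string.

Append 4 zeros: 110000100000. Divide by 10111 (XOR where the leading bit is 1):
  pos 0: 11000 XOR 10111 = 01111
  pos 1: 11110 XOR 10111 = 01001
  pos 2: 10011 XOR 10111 = 00100
  pos 4: 10000 XOR 10111 = 00111
  pos 6: 11100 XOR 10111 = 01011
  pos 7: 10110 XOR 10111 = 00001
Remainder (last 4 bits) = 0001. This is the CRC / FCS.

0001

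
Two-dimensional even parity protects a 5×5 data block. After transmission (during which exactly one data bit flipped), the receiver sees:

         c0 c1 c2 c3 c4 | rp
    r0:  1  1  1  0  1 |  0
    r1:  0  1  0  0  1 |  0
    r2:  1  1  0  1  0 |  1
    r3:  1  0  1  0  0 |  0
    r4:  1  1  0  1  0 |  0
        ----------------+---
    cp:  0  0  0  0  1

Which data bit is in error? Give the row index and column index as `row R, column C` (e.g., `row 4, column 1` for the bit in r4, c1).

Recompute each row's even parity and compare to rp:
  r0: data parity 0, sent rp 0 → ok
  r1: data parity 0, sent rp 0 → ok
  r2: data parity 1, sent rp 1 → ok
  r3: data parity 0, sent rp 0 → ok
  r4: data parity 1, sent rp 0 → mismatch
Recompute each column's even parity and compare to cp:
  c0: data parity 0, sent cp 0 → ok
  c1: data parity 0, sent cp 0 → ok
  c2: data parity 0, sent cp 0 → ok
  c3: data parity 0, sent cp 0 → ok
  c4: data parity 0, sent cp 1 → mismatch
Exactly one row (r4) and one column (c4) fail → the flipped bit is at their intersection.

row 4, column 4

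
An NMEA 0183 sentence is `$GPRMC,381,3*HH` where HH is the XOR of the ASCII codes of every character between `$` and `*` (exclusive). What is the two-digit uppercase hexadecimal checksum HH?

XOR the ASCII codes of the payload characters:
  'G' = 0x47 → acc = 0x47
  'P' = 0x50 → acc = 0x17
  'R' = 0x52 → acc = 0x45
  'M' = 0x4D → acc = 0x08
  'C' = 0x43 → acc = 0x4B
  ',' = 0x2C → acc = 0x67
  '3' = 0x33 → acc = 0x54
  '8' = 0x38 → acc = 0x6C
  '1' = 0x31 → acc = 0x5D
  ',' = 0x2C → acc = 0x71
  '3' = 0x33 → acc = 0x42
Checksum = 0x42.

42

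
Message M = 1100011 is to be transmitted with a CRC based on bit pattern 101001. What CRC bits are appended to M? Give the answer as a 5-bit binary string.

00111

Append 5 zeros: 110001100000. Divide by 101001 (XOR where the leading bit is 1):
  pos 0: 110001 XOR 101001 = 011000
  pos 1: 110001 XOR 101001 = 011000
  pos 2: 110000 XOR 101001 = 011001
  pos 3: 110010 XOR 101001 = 011011
  pos 4: 110110 XOR 101001 = 011111
  pos 5: 111110 XOR 101001 = 010111
  pos 6: 101110 XOR 101001 = 000111
Remainder (last 5 bits) = 00111. This is the CRC / FCS.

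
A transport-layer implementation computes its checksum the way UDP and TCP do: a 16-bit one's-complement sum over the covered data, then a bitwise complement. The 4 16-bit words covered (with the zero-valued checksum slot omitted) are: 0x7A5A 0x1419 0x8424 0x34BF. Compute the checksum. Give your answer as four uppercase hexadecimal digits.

B8A8

One's-complement addition (fold any carry out of bit 15 back into bit 0):
  0x7A5A + 0x1419 = 0x08E73
  0x8E73 + 0x8424 = 0x11297 → wrap carry → 0x1298
  0x1298 + 0x34BF = 0x04757
One's-complement sum = 0x4757.
Checksum = ~0x4757 & 0xFFFF = 0xB8A8.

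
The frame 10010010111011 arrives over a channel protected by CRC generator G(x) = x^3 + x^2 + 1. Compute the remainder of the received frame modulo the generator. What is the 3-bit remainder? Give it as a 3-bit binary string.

Modulo-2 division of 10010010111011 by 1101:
  pos 0: 1001 XOR 1101 = 0100
  pos 1: 1000 XOR 1101 = 0101
  pos 2: 1010 XOR 1101 = 0111
  pos 3: 1111 XOR 1101 = 0010
  pos 5: 1001 XOR 1101 = 0100
  pos 6: 1001 XOR 1101 = 0100
  pos 7: 1001 XOR 1101 = 0100
  pos 8: 1000 XOR 1101 = 0101
  pos 9: 1011 XOR 1101 = 0110
  pos 10: 1101 XOR 1101 = 0000
Remainder = 000 (zero — the frame passes the CRC check).

000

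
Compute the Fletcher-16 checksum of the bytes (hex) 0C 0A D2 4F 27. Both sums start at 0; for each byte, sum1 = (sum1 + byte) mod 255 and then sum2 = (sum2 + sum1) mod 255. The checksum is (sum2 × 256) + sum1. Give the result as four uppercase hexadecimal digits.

Running sums (mod 255):
  after byte 0 (0C): sum1=12, sum2=12
  after byte 1 (0A): sum1=22, sum2=34
  after byte 2 (D2): sum1=232, sum2=11
  after byte 3 (4F): sum1=56, sum2=67
  after byte 4 (27): sum1=95, sum2=162
Checksum = sum2·256 + sum1 = 162·256 + 95 = 41567 = 0xA25F.

A25F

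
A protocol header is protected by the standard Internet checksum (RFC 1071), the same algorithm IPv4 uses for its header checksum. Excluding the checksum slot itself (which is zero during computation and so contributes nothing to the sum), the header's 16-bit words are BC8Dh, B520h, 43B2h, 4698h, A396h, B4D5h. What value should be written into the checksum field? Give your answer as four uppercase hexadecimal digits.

AB9A

One's-complement addition (fold any carry out of bit 15 back into bit 0):
  0xBC8D + 0xB520 = 0x171AD → wrap carry → 0x71AE
  0x71AE + 0x43B2 = 0x0B560
  0xB560 + 0x4698 = 0x0FBF8
  0xFBF8 + 0xA396 = 0x19F8E → wrap carry → 0x9F8F
  0x9F8F + 0xB4D5 = 0x15464 → wrap carry → 0x5465
One's-complement sum = 0x5465.
Checksum = ~0x5465 & 0xFFFF = 0xAB9A.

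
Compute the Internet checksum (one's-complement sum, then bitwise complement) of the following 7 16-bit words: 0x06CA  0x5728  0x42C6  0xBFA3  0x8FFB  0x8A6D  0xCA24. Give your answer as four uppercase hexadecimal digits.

BB15

One's-complement addition (fold any carry out of bit 15 back into bit 0):
  0x06CA + 0x5728 = 0x05DF2
  0x5DF2 + 0x42C6 = 0x0A0B8
  0xA0B8 + 0xBFA3 = 0x1605B → wrap carry → 0x605C
  0x605C + 0x8FFB = 0x0F057
  0xF057 + 0x8A6D = 0x17AC4 → wrap carry → 0x7AC5
  0x7AC5 + 0xCA24 = 0x144E9 → wrap carry → 0x44EA
One's-complement sum = 0x44EA.
Checksum = ~0x44EA & 0xFFFF = 0xBB15.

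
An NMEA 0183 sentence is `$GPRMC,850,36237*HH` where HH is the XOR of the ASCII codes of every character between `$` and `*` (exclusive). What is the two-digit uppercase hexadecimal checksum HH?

45

XOR the ASCII codes of the payload characters:
  'G' = 0x47 → acc = 0x47
  'P' = 0x50 → acc = 0x17
  'R' = 0x52 → acc = 0x45
  'M' = 0x4D → acc = 0x08
  'C' = 0x43 → acc = 0x4B
  ',' = 0x2C → acc = 0x67
  '8' = 0x38 → acc = 0x5F
  '5' = 0x35 → acc = 0x6A
  '0' = 0x30 → acc = 0x5A
  ',' = 0x2C → acc = 0x76
  '3' = 0x33 → acc = 0x45
  '6' = 0x36 → acc = 0x73
  '2' = 0x32 → acc = 0x41
  '3' = 0x33 → acc = 0x72
  '7' = 0x37 → acc = 0x45
Checksum = 0x45.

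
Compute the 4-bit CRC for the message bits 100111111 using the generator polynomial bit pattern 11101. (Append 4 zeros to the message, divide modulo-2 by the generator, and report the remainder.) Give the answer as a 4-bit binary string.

Append 4 zeros: 1001111110000. Divide by 11101 (XOR where the leading bit is 1):
  pos 0: 10011 XOR 11101 = 01110
  pos 1: 11101 XOR 11101 = 00000
  pos 6: 11100 XOR 11101 = 00001
Remainder (last 4 bits) = 0100. This is the CRC / FCS.

0100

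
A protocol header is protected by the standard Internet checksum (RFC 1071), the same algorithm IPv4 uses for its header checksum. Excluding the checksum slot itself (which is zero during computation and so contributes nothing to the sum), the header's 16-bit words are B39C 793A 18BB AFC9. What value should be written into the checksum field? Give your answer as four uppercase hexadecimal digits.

0AA4

One's-complement addition (fold any carry out of bit 15 back into bit 0):
  0xB39C + 0x793A = 0x12CD6 → wrap carry → 0x2CD7
  0x2CD7 + 0x18BB = 0x04592
  0x4592 + 0xAFC9 = 0x0F55B
One's-complement sum = 0xF55B.
Checksum = ~0xF55B & 0xFFFF = 0x0AA4.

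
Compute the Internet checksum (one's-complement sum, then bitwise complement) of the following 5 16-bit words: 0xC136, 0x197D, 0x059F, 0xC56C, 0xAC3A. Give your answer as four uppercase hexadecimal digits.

One's-complement addition (fold any carry out of bit 15 back into bit 0):
  0xC136 + 0x197D = 0x0DAB3
  0xDAB3 + 0x059F = 0x0E052
  0xE052 + 0xC56C = 0x1A5BE → wrap carry → 0xA5BF
  0xA5BF + 0xAC3A = 0x151F9 → wrap carry → 0x51FA
One's-complement sum = 0x51FA.
Checksum = ~0x51FA & 0xFFFF = 0xAE05.

AE05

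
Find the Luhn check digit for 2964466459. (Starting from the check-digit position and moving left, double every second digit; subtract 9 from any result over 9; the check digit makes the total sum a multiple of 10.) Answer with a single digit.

Partial digits right→left: 9 5 4 6 6 4 4 6 9 2
Double every second digit counting from the check-digit position (so the 1st, 3rd, 5th, ... of the partial from the right).
  doubled (with −9 where >9): 9 8 3 8 9 → sum 37
  kept as-is: 5 6 4 6 2 → sum 23
Total = 37 + 23 = 60.
Check digit = (10 − (60 mod 10)) mod 10 = 0.

0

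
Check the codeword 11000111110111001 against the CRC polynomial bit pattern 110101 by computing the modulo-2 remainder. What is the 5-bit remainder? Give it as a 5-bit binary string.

00010

Modulo-2 division of 11000111110111001 by 110101:
  pos 0: 110001 XOR 110101 = 000100
  pos 3: 100111 XOR 110101 = 010010
  pos 4: 100101 XOR 110101 = 010000
  pos 5: 100000 XOR 110101 = 010101
  pos 6: 101011 XOR 110101 = 011110
  pos 7: 111101 XOR 110101 = 001000
  pos 9: 100010 XOR 110101 = 010111
  pos 10: 101110 XOR 110101 = 011011
  pos 11: 110111 XOR 110101 = 000010
Remainder = 00010 (nonzero — an error is detected).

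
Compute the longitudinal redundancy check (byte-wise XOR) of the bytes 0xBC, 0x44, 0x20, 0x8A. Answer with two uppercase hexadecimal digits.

XOR the bytes together:
  start with 0xBC
  0xBC ⊕ 0x44 = 0xF8
  0xF8 ⊕ 0x20 = 0xD8
  0xD8 ⊕ 0x8A = 0x52

52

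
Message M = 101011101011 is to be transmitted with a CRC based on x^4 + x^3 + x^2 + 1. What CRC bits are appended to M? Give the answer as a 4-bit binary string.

Append 4 zeros: 1010111010110000. Divide by 11101 (XOR where the leading bit is 1):
  pos 0: 10101 XOR 11101 = 01000
  pos 1: 10001 XOR 11101 = 01100
  pos 2: 11001 XOR 11101 = 00100
  pos 4: 10001 XOR 11101 = 01100
  pos 5: 11000 XOR 11101 = 00101
  pos 7: 10111 XOR 11101 = 01010
  pos 8: 10100 XOR 11101 = 01001
  pos 9: 10010 XOR 11101 = 01111
  pos 10: 11110 XOR 11101 = 00011
Remainder (last 4 bits) = 0110. This is the CRC / FCS.

0110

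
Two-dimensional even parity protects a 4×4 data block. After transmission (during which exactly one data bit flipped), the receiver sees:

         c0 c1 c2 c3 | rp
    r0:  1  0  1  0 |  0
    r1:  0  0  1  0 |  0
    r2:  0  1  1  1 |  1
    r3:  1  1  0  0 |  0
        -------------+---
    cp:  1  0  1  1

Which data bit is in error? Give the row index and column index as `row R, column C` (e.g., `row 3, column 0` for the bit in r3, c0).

Recompute each row's even parity and compare to rp:
  r0: data parity 0, sent rp 0 → ok
  r1: data parity 1, sent rp 0 → mismatch
  r2: data parity 1, sent rp 1 → ok
  r3: data parity 0, sent rp 0 → ok
Recompute each column's even parity and compare to cp:
  c0: data parity 0, sent cp 1 → mismatch
  c1: data parity 0, sent cp 0 → ok
  c2: data parity 1, sent cp 1 → ok
  c3: data parity 1, sent cp 1 → ok
Exactly one row (r1) and one column (c0) fail → the flipped bit is at their intersection.

row 1, column 0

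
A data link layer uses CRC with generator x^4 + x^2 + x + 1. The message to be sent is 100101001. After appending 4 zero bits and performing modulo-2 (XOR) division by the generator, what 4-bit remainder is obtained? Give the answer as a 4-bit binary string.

Append 4 zeros: 1001010010000. Divide by 10111 (XOR where the leading bit is 1):
  pos 0: 10010 XOR 10111 = 00101
  pos 2: 10110 XOR 10111 = 00001
  pos 6: 10100 XOR 10111 = 00011
Remainder (last 4 bits) = 1100. This is the CRC / FCS.

1100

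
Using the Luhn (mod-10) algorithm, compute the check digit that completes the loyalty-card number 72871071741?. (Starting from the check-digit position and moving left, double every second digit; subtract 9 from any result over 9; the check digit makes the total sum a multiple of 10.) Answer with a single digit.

0

Partial digits right→left: 1 4 7 1 7 0 1 7 8 2 7
Double every second digit counting from the check-digit position (so the 1st, 3rd, 5th, ... of the partial from the right).
  doubled (with −9 where >9): 2 5 5 2 7 5 → sum 26
  kept as-is: 4 1 0 7 2 → sum 14
Total = 26 + 14 = 40.
Check digit = (10 − (40 mod 10)) mod 10 = 0.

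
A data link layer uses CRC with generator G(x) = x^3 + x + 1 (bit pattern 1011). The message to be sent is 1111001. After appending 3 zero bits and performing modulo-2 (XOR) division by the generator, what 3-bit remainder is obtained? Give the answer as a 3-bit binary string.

Append 3 zeros: 1111001000. Divide by 1011 (XOR where the leading bit is 1):
  pos 0: 1111 XOR 1011 = 0100
  pos 1: 1000 XOR 1011 = 0011
  pos 3: 1101 XOR 1011 = 0110
  pos 4: 1100 XOR 1011 = 0111
  pos 5: 1110 XOR 1011 = 0101
  pos 6: 1010 XOR 1011 = 0001
Remainder (last 3 bits) = 001. This is the CRC / FCS.

001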